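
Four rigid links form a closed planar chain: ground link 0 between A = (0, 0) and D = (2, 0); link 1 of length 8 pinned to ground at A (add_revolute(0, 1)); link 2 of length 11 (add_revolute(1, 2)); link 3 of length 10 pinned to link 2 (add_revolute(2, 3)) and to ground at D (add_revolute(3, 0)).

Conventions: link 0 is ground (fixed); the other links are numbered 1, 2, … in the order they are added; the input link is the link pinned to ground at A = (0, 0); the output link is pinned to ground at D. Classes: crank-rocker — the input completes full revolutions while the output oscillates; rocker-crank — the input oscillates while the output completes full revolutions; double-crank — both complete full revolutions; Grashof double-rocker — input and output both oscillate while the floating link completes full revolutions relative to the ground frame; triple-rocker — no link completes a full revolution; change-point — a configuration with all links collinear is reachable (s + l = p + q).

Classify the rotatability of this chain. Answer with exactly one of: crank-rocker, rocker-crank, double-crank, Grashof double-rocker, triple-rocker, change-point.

lengths: ground=2, input=8, coupler=11, output=10
sorted: s=2 (shortest), l=11 (longest), p+q=18
s + l = 13 vs p + q = 18
s + l < p + q (Grashof) with shortest = ground link → double-crank

double-crank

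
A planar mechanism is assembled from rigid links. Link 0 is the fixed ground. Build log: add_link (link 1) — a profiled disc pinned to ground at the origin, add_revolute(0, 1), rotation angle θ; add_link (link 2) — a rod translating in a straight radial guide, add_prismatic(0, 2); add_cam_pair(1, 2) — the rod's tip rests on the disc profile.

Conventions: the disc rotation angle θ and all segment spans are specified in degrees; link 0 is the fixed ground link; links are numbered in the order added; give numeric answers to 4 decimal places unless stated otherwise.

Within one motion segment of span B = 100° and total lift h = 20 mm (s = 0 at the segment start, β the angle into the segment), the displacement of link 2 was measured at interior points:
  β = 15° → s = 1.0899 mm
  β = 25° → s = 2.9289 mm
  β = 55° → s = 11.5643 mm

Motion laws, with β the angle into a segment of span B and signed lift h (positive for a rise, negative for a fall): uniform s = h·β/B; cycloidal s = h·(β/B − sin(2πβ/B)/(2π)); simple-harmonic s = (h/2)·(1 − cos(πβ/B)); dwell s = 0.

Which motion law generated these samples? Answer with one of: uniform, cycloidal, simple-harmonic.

candidates at β/B = r: uniform s = h·r (linear in β); cycloidal s = h·(r − sin(2πr)/(2π)); simple-harmonic s = (h/2)(1 − cos(πr))
β=15°: printed 1.0899 | uniform 3.0000, cycloidal 0.4248, simple-harmonic 1.0899
β=25°: printed 2.9289 | uniform 5.0000, cycloidal 1.8169, simple-harmonic 2.9289
β=55°: printed 11.5643 | uniform 11.0000, cycloidal 11.9836, simple-harmonic 11.5643
only one law matches every sample → simple-harmonic

simple-harmonic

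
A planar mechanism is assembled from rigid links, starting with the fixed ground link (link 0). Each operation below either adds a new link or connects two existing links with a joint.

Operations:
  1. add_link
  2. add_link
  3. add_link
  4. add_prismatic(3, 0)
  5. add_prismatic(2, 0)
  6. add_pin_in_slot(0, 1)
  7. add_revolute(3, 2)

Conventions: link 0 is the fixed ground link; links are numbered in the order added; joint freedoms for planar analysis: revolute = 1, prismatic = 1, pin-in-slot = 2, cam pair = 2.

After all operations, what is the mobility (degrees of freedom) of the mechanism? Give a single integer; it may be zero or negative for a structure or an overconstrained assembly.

(L,J1,J2)=(1,0,0); link0 fixed
link1: (2,0,0)
link2: (3,0,0)
link3: (4,0,0)
P 3-0 [J1]: (4,1,0)
P 2-0 [J1]: (4,2,0)
PS 0-1 [J2]: (4,2,1)
R 3-2 [J1]: (4,3,1)
Grübler: 3·3 − 2·3 − 1 = 2

M = 2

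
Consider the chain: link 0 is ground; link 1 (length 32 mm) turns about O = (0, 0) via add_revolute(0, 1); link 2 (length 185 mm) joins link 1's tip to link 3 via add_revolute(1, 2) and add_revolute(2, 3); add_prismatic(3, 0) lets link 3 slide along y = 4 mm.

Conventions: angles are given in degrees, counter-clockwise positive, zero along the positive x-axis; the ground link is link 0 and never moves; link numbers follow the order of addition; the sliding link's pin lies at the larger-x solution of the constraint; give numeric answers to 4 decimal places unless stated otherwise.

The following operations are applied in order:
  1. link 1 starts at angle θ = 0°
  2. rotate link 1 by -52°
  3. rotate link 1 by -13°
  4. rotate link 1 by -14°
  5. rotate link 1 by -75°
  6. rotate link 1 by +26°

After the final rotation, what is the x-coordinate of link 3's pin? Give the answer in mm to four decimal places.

geometry: r = 32 mm, L = 185 mm, e = 4 mm; θ starts at 0°
rotate link 1 by -52°: θ ← 0° -52° = -52°
rotate link 1 by -13°: θ ← -52° -13° = -65°
rotate link 1 by -14°: θ ← -65° -14° = -79°
rotate link 1 by -75°: θ ← -79° -75° = -154°
rotate link 1 by +26°: θ ← -154° +26° = -128°
crank pin P = (r cos θ, r sin θ) = (-19.701167, -25.216344)
h = r sin θ − e = -25.216344 − 4 = -29.216344
x = r cos θ + √(L² − h²) = -19.701167 + 182.678420 = 162.977253

162.9773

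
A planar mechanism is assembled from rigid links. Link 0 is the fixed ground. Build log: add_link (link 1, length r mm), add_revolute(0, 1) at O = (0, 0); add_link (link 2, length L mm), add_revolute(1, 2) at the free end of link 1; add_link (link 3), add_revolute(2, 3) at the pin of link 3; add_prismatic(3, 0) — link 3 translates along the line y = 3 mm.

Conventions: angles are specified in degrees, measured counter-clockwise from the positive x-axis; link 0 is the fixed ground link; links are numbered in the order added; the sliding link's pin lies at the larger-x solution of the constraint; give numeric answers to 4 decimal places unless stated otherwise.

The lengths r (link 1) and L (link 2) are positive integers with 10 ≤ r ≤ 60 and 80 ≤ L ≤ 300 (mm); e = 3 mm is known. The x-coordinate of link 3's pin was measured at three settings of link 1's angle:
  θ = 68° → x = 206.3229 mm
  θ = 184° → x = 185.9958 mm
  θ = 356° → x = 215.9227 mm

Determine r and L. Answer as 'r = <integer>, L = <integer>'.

constraint per measurement: (x − r cos θ)² + (r sin θ − e)² = L²
subtracting the θ₁ and θ₂ equations cancels the r² and L² terms:
r = (x₁² − x₂²) / (2[(x₁cos θ₁ + e sin θ₁) − (x₂cos θ₂ + e sin θ₂)]) = 15.0000 → r = 15
L² = (x₁ − r cos θ₁)² + (r sin θ₁ − e)² = 40400.9950 → L = 201.0000 → L = 201
check at θ₃=356°: x = 215.9227 (printed 215.9227) ✓

r = 15, L = 201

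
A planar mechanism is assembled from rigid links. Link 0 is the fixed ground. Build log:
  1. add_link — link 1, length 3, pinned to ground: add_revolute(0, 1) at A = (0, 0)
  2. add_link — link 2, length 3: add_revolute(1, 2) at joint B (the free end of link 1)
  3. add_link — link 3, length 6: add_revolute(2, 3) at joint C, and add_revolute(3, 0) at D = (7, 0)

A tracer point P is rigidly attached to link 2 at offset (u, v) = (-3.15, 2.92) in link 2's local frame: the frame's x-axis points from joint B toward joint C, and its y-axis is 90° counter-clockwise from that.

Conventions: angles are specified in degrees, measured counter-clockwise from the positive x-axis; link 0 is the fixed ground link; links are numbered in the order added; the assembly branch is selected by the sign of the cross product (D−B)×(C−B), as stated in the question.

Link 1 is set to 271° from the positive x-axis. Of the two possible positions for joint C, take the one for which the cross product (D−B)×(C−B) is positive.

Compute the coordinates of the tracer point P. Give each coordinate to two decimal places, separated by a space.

A=(0,0), D=(7.00,0)
B = A + 3.00·(cos271°, sin271°) = (0.0524, -2.9995)
|BD| = 7.5675
circle(B,3.00) ∩ circle(D,6.00): a=1.9998, h=2.2362
  candidates: C₊=(1.0020,-0.1538) cross=16.923; C₋=(2.7747,-4.2600) cross=-16.923
  branch + wants cross > 0 → take C=(1.0020,-0.1538) (cross=16.923)
ex = (C−B)/|BC| = (0.3165,0.9486); ey = (-0.9486,0.3165)
P = B + -3.15·ex + 2.92·ey = (-3.7146,-5.0633)

-3.71 -5.06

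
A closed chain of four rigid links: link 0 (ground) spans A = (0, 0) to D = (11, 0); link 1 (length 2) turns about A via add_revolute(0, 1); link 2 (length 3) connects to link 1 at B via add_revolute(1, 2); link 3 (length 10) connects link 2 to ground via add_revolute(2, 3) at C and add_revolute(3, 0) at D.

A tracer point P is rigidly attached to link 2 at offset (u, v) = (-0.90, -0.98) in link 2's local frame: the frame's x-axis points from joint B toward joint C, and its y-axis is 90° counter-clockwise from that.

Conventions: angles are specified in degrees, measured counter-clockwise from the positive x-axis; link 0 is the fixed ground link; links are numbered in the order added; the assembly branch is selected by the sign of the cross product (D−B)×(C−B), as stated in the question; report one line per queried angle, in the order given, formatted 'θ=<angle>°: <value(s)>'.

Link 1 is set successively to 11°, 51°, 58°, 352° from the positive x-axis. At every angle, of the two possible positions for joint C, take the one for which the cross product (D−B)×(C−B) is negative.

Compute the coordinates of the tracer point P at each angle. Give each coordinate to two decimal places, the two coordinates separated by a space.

A=(0,0), D=(11.00,0)
θ=11°: B = A + 2.00·(cos11°, sin11°) = (1.9633, 0.3816)
θ=11°: |BD| = 9.0448
θ=11°: circle(B,3.00) ∩ circle(D,10.00): a=-0.5081, h=2.9567
θ=11°:   candidates: C₊=(1.5803,3.3571) cross=26.742; C₋=(1.3308,-2.5510) cross=-26.742
θ=11°:   branch - wants cross < 0 → take C=(1.3308,-2.5510) (cross=-26.742)
θ=11°: ex = (C−B)/|BC| = (-0.2108,-0.9775); ey = (0.9775,-0.2108)
θ=11°: P = B + -0.90·ex + -0.98·ey = (1.1950,1.4680)
θ=51°: B = A + 2.00·(cos51°, sin51°) = (1.2586, 1.5543)
θ=51°: |BD| = 9.8646
θ=51°: circle(B,3.00) ∩ circle(D,10.00): a=0.3198, h=2.9829
θ=51°:   candidates: C₊=(2.0445,4.4495) cross=29.425; C₋=(1.1045,-1.4417) cross=-29.425
θ=51°:   branch - wants cross < 0 → take C=(1.1045,-1.4417) (cross=-29.425)
θ=51°: ex = (C−B)/|BC| = (-0.0514,-0.9987); ey = (0.9987,-0.0514)
θ=51°: P = B + -0.90·ex + -0.98·ey = (0.3262,2.5035)
θ=58°: B = A + 2.00·(cos58°, sin58°) = (1.0598, 1.6961)
θ=58°: |BD| = 10.0838
θ=58°: circle(B,3.00) ∩ circle(D,10.00): a=0.5297, h=2.9529
θ=58°:   candidates: C₊=(2.0787,4.5178) cross=29.776; C₋=(1.0854,-1.3038) cross=-29.776
θ=58°:   branch - wants cross < 0 → take C=(1.0854,-1.3038) (cross=-29.776)
θ=58°: ex = (C−B)/|BC| = (0.0085,-1.0000); ey = (1.0000,0.0085)
θ=58°: P = B + -0.90·ex + -0.98·ey = (0.0722,2.5877)
θ=352°: B = A + 2.00·(cos352°, sin352°) = (1.9805, -0.2783)
θ=352°: |BD| = 9.0238
θ=352°: circle(B,3.00) ∩ circle(D,10.00): a=-0.5304, h=2.9527
θ=352°:   candidates: C₊=(1.3593,2.6566) cross=26.645; C₋=(1.5415,-3.2460) cross=-26.645
θ=352°:   branch - wants cross < 0 → take C=(1.5415,-3.2460) (cross=-26.645)
θ=352°: ex = (C−B)/|BC| = (-0.1463,-0.9892); ey = (0.9892,-0.1463)
θ=352°: P = B + -0.90·ex + -0.98·ey = (1.1428,0.7554)

θ=11°: 1.19 1.47
θ=51°: 0.33 2.50
θ=58°: 0.07 2.59
θ=352°: 1.14 0.76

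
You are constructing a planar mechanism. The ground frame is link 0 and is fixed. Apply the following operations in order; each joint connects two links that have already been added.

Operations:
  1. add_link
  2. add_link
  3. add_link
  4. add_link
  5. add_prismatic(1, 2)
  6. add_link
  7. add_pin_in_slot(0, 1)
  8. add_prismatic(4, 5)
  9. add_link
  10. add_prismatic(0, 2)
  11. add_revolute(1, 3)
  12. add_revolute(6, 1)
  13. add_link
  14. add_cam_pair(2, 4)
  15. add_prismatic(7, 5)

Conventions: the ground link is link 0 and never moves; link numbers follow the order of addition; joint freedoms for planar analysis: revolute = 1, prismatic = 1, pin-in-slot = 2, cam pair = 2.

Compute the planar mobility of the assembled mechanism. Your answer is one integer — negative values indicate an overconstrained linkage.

link 0 = ground. State L|J1|J2 = 1|0|0
+link1  2|0|0
+link2  3|0|0
+link3  4|0|0
+link4  5|0|0
P(1,2) f=1→J1  5|1|0
+link5  6|1|0
PS(0,1) f=2→J2  6|1|1
P(4,5) f=1→J1  6|2|1
+link6  7|2|1
P(0,2) f=1→J1  7|3|1
R(1,3) f=1→J1  7|4|1
R(6,1) f=1→J1  7|5|1
+link7  8|5|1
C(2,4) f=2→J2  8|5|2
P(7,5) f=1→J1  8|6|2
M = 3(8−1)−2·6−2 = 21−12−2 = 7

M = 7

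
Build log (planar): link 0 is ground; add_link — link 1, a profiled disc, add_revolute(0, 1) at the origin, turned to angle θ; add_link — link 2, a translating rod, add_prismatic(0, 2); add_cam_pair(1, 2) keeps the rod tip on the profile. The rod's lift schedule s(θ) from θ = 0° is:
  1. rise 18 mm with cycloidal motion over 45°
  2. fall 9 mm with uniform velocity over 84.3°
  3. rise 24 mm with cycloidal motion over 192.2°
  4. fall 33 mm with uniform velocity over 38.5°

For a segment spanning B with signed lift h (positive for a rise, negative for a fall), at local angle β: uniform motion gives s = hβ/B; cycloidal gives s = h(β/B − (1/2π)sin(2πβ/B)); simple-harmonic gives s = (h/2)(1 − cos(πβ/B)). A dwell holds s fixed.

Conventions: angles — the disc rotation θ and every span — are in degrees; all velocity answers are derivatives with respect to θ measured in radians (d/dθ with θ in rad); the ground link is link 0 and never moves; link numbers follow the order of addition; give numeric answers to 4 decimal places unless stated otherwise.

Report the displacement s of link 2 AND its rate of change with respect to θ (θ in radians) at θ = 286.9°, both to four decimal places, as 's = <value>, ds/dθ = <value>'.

seg 1 [0°–45°] cycloidal, h=18: full span → s += 18 → s = 18.0000
seg 2 [45°–129.3°] uniform, h=-9: full span → s += -9 → s = 9.0000
seg 3 [129.3°–321.5°] cycloidal, h=24: θ=286.9° here. β=157.6, B=192.2. 24·(0.8200 − sin(2π·0.8200)/(2π)) = 23.1359 → s = 32.1359
velocity in seg [129.3°–321.5°] (cycloidal), θ in radians: β = 157.6° = 2.7506 rad, B = 192.2° = 3.3545 rad; ds/dθ = (h/B)(1 − cos(2πβ/B)) = (24/3.3545)(1 − cos(2π·0.8200)) = 4.109120 mm/rad

s = 32.1359, ds/dθ = 4.1091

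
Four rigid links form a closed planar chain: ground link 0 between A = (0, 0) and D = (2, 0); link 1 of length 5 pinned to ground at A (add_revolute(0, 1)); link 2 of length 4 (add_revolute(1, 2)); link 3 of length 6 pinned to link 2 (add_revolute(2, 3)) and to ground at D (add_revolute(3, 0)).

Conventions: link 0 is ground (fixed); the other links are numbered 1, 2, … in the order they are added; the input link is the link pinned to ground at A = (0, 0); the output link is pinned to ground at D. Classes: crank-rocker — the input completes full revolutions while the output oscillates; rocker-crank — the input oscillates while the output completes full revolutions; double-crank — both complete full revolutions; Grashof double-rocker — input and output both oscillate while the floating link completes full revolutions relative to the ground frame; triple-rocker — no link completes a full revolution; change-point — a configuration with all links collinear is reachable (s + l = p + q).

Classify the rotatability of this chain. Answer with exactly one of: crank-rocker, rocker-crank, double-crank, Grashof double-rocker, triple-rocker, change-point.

lengths: ground=2, input=5, coupler=4, output=6
sorted: s=2 (shortest), l=6 (longest), p+q=9
s + l = 8 vs p + q = 9
s + l < p + q (Grashof) with shortest = ground link → double-crank

double-crank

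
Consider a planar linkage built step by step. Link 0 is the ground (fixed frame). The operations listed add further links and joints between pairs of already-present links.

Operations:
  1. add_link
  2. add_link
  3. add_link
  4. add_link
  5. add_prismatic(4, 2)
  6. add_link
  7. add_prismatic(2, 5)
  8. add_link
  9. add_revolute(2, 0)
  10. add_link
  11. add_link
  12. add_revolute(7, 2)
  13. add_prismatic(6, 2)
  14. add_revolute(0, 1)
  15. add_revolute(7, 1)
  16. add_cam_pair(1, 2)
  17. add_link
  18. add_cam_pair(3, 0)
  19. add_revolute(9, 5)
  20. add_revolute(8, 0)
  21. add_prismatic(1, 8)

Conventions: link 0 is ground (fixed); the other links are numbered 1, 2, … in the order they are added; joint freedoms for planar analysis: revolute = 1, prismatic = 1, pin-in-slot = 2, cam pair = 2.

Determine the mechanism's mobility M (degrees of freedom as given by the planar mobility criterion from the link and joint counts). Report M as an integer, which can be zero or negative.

(L,J1,J2)=(1,0,0); link0 fixed
link1: (2,0,0)
link2: (3,0,0)
link3: (4,0,0)
link4: (5,0,0)
P 4-2 [J1]: (5,1,0)
link5: (6,1,0)
P 2-5 [J1]: (6,2,0)
link6: (7,2,0)
R 2-0 [J1]: (7,3,0)
link7: (8,3,0)
link8: (9,3,0)
R 7-2 [J1]: (9,4,0)
P 6-2 [J1]: (9,5,0)
R 0-1 [J1]: (9,6,0)
R 7-1 [J1]: (9,7,0)
C 1-2 [J2]: (9,7,1)
link9: (10,7,1)
C 3-0 [J2]: (10,7,2)
R 9-5 [J1]: (10,8,2)
R 8-0 [J1]: (10,9,2)
P 1-8 [J1]: (10,10,2)
Grübler: 3·9 − 2·10 − 2 = 5

M = 5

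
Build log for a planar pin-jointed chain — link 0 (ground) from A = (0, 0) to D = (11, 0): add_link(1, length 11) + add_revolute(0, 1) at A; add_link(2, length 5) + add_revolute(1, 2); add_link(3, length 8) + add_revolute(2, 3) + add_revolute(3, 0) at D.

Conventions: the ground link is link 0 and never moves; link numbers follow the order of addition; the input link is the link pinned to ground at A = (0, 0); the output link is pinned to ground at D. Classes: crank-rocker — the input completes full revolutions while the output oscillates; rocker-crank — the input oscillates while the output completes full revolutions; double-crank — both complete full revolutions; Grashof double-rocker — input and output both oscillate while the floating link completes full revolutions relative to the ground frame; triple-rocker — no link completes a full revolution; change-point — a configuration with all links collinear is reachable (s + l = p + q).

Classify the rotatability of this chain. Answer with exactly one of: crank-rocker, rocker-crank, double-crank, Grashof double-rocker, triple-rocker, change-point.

lengths: ground=11, input=11, coupler=5, output=8
sorted: s=5 (shortest), l=11 (longest), p+q=19
s + l = 16 vs p + q = 19
s + l < p + q (Grashof) with shortest = coupler link → Grashof double-rocker

Grashof double-rocker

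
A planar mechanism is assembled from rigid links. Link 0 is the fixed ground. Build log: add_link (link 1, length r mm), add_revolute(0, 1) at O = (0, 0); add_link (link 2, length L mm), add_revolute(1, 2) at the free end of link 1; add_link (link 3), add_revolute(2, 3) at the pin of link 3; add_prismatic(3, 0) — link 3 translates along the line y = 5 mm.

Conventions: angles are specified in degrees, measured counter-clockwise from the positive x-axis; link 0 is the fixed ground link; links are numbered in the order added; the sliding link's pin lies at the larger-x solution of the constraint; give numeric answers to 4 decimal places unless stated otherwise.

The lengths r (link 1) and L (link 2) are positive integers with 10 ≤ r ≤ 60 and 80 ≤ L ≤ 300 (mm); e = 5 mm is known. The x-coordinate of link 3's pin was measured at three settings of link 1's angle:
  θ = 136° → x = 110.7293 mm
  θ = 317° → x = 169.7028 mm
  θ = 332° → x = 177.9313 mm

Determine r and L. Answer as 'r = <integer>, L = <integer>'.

constraint per measurement: (x − r cos θ)² + (r sin θ − e)² = L²
subtracting the θ₁ and θ₂ equations cancels the r² and L² terms:
r = (x₁² − x₂²) / (2[(x₁cos θ₁ + e sin θ₁) − (x₂cos θ₂ + e sin θ₂)]) = 42.0000 → r = 42
L² = (x₁ − r cos θ₁)² + (r sin θ₁ − e)² = 20448.9887 → L = 143.0000 → L = 143
check at θ₃=332°: x = 177.9313 (printed 177.9313) ✓

r = 42, L = 143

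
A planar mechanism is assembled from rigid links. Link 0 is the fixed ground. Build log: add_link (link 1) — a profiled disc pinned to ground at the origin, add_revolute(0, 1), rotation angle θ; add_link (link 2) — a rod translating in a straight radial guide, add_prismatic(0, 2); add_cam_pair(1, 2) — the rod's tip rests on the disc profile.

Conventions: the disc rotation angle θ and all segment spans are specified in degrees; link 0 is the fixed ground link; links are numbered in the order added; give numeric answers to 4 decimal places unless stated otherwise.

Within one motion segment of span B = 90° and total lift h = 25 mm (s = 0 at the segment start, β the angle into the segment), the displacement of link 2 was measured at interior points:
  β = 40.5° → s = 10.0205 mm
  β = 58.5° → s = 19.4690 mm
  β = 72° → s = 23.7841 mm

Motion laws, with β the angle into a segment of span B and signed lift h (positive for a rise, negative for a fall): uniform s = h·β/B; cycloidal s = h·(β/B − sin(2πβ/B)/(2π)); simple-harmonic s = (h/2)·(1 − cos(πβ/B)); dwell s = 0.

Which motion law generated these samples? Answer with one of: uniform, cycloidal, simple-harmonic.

candidates at β/B = r: uniform s = h·r (linear in β); cycloidal s = h·(r − sin(2πr)/(2π)); simple-harmonic s = (h/2)(1 − cos(πr))
β=40.5°: printed 10.0205 | uniform 11.2500, cycloidal 10.0205, simple-harmonic 10.5446
β=58.5°: printed 19.4690 | uniform 16.2500, cycloidal 19.4690, simple-harmonic 18.1749
β=72°: printed 23.7841 | uniform 20.0000, cycloidal 23.7841, simple-harmonic 22.6127
only one law matches every sample → cycloidal

cycloidal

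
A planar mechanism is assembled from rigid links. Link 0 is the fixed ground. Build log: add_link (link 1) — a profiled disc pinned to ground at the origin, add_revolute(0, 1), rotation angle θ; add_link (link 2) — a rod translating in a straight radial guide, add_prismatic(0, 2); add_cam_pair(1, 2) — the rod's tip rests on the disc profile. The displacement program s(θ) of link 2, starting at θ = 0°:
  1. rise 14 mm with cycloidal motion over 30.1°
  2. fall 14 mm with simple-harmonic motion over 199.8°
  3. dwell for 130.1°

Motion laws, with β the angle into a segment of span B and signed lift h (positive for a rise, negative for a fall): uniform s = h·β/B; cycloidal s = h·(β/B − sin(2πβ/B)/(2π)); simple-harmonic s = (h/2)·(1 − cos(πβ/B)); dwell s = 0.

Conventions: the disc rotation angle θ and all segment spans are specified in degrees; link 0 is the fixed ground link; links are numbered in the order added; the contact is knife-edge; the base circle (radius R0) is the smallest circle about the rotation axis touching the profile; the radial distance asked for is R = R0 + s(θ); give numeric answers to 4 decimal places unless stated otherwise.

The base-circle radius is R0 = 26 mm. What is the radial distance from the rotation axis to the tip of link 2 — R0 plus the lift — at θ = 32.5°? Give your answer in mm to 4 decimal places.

seg 1 [0°–30.1°] cycloidal, h=14: full span → s += 14 → s = 14.0000
seg 2 [30.1°–229.9°] simple-harmonic, h=-14: θ=32.5° here. β=2.4, B=199.8. -14/2·(1 − cos(π·0.0120)) = -0.0050 → s = 13.9950
R = R0 + s = 26 + 13.9950 = 39.9950

39.9950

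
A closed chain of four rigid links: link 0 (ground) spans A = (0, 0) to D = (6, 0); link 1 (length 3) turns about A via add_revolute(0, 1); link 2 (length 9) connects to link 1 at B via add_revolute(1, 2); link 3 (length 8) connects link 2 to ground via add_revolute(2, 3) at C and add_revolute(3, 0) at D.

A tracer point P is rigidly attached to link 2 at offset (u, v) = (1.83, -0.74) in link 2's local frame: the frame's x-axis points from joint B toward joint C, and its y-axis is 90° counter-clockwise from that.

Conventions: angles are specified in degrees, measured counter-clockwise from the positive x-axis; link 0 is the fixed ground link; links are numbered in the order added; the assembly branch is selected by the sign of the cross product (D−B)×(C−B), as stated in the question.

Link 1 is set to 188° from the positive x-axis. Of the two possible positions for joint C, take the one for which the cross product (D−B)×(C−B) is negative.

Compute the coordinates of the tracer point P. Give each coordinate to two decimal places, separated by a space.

A=(0,0), D=(6.00,0)
B = A + 3.00·(cos188°, sin188°) = (-2.9708, -0.4175)
|BD| = 8.9805
circle(B,9.00) ∩ circle(D,8.00): a=5.4368, h=7.1723
  candidates: C₊=(2.1266,6.9998) cross=64.411; C₋=(2.7935,-7.3293) cross=-64.411
  branch - wants cross < 0 → take C=(2.7935,-7.3293) (cross=-64.411)
ex = (C−B)/|BC| = (0.6405,-0.7680); ey = (0.7680,0.6405)
P = B + 1.83·ex + -0.74·ey = (-2.3670,-2.2969)

-2.37 -2.30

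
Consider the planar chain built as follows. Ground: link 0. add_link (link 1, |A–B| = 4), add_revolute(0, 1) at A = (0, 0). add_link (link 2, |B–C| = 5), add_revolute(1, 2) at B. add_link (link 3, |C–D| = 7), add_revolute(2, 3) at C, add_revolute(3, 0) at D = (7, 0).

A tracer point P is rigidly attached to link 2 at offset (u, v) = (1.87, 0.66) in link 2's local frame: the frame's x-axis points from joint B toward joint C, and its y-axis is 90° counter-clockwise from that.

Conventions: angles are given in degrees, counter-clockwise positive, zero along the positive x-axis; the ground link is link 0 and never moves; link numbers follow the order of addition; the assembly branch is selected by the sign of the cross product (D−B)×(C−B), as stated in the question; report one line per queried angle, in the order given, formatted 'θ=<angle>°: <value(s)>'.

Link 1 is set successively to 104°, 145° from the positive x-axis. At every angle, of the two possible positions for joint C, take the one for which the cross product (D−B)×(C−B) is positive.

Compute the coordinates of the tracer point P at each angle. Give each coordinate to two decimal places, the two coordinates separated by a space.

A=(0,0), D=(7.00,0)
θ=104°: B = A + 4.00·(cos104°, sin104°) = (-0.9677, 3.8812)
θ=104°: |BD| = 8.8627
θ=104°: circle(B,5.00) ∩ circle(D,7.00): a=3.0774, h=3.9408
θ=104°:   candidates: C₊=(3.5247,6.0764) cross=34.926; C₋=(0.0731,-1.0093) cross=-34.926
θ=104°:   branch + wants cross > 0 → take C=(3.5247,6.0764) (cross=34.926)
θ=104°: ex = (C−B)/|BC| = (0.8985,0.4390); ey = (-0.4390,0.8985)
θ=104°: P = B + 1.87·ex + 0.66·ey = (0.4227,5.2952)
θ=145°: B = A + 4.00·(cos145°, sin145°) = (-3.2766, 2.2943)
θ=145°: |BD| = 10.5296
θ=145°: circle(B,5.00) ∩ circle(D,7.00): a=4.1252, h=2.8254
θ=145°:   candidates: C₊=(1.3651,4.1530) cross=29.751; C₋=(0.1338,-1.3621) cross=-29.751
θ=145°:   branch + wants cross > 0 → take C=(1.3651,4.1530) (cross=29.751)
θ=145°: ex = (C−B)/|BC| = (0.9283,0.3717); ey = (-0.3717,0.9283)
θ=145°: P = B + 1.87·ex + 0.66·ey = (-1.7860,3.6022)

θ=104°: 0.42 5.30
θ=145°: -1.79 3.60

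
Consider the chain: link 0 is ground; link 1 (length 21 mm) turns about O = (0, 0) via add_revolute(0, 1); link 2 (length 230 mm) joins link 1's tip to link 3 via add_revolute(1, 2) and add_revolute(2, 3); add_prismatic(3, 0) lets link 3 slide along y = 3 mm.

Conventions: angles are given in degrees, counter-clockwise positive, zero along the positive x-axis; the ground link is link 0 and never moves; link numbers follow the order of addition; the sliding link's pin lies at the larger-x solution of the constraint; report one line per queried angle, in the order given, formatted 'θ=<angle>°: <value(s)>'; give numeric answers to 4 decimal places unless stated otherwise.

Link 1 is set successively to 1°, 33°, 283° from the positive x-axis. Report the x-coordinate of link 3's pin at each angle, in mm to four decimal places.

geometry: r = 21 mm, L = 230 mm, e = 3 mm
θ=1°: crank pin P = (r cos θ, r sin θ) = (20.996802, 0.366501)
θ=1°: h = r sin θ − e = 0.366501 − 3 = -2.633499
θ=1°: x = r cos θ + √(L² − h²) = 20.996802 + 229.984923 = 250.981724
θ=33°: crank pin P = (r cos θ, r sin θ) = (17.612082, 11.437420)
θ=33°: h = r sin θ − e = 11.437420 − 3 = 8.437420
θ=33°: x = r cos θ + √(L² − h²) = 17.612082 + 229.845187 = 247.457269
θ=283°: crank pin P = (r cos θ, r sin θ) = (4.723972, -20.461771)
θ=283°: h = r sin θ − e = -20.461771 − 3 = -23.461771
θ=283°: x = r cos θ + √(L² − h²) = 4.723972 + 228.800230 = 233.524202

θ=1°: 250.9817
θ=33°: 247.4573
θ=283°: 233.5242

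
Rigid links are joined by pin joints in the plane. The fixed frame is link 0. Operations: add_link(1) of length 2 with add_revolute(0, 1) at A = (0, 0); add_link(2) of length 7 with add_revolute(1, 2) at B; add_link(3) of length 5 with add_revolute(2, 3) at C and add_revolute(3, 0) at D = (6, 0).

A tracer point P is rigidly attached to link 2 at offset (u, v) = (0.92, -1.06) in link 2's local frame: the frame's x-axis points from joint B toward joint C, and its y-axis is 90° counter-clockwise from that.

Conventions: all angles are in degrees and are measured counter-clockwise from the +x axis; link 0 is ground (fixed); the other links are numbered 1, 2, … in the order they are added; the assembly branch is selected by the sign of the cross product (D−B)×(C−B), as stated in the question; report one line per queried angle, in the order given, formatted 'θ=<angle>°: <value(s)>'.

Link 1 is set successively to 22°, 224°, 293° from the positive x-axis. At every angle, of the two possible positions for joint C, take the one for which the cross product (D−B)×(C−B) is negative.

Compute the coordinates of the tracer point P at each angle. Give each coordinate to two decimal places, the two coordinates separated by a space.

A=(0,0), D=(6.00,0)
θ=22°: B = A + 2.00·(cos22°, sin22°) = (1.8544, 0.7492)
θ=22°: |BD| = 4.2128
θ=22°: circle(B,7.00) ∩ circle(D,5.00): a=4.9549, h=4.9446
θ=22°:   candidates: C₊=(7.6096,4.7338) cross=20.831; C₋=(5.8509,-4.9978) cross=-20.831
θ=22°:   branch - wants cross < 0 → take C=(5.8509,-4.9978) (cross=-20.831)
θ=22°: ex = (C−B)/|BC| = (0.5709,-0.8210); ey = (0.8210,0.5709)
θ=22°: P = B + 0.92·ex + -1.06·ey = (1.5094,-0.6113)
θ=224°: B = A + 2.00·(cos224°, sin224°) = (-1.4387, -1.3893)
θ=224°: |BD| = 7.5673
θ=224°: circle(B,7.00) ∩ circle(D,5.00): a=5.3694, h=4.4910
θ=224°:   candidates: C₊=(3.0149,4.0112) cross=33.985; C₋=(4.6640,-4.8182) cross=-33.985
θ=224°:   branch - wants cross < 0 → take C=(4.6640,-4.8182) (cross=-33.985)
θ=224°: ex = (C−B)/|BC| = (0.8718,-0.4898); ey = (0.4898,0.8718)
θ=224°: P = B + 0.92·ex + -1.06·ey = (-1.1558,-2.7641)
θ=293°: B = A + 2.00·(cos293°, sin293°) = (0.7815, -1.8410)
θ=293°: |BD| = 5.5338
θ=293°: circle(B,7.00) ∩ circle(D,5.00): a=4.9354, h=4.9641
θ=293°:   candidates: C₊=(3.7842,4.4822) cross=27.470; C₋=(7.0872,-4.8804) cross=-27.470
θ=293°:   branch - wants cross < 0 → take C=(7.0872,-4.8804) (cross=-27.470)
θ=293°: ex = (C−B)/|BC| = (0.9008,-0.4342); ey = (0.4342,0.9008)
θ=293°: P = B + 0.92·ex + -1.06·ey = (1.1500,-3.1953)

θ=22°: 1.51 -0.61
θ=224°: -1.16 -2.76
θ=293°: 1.15 -3.20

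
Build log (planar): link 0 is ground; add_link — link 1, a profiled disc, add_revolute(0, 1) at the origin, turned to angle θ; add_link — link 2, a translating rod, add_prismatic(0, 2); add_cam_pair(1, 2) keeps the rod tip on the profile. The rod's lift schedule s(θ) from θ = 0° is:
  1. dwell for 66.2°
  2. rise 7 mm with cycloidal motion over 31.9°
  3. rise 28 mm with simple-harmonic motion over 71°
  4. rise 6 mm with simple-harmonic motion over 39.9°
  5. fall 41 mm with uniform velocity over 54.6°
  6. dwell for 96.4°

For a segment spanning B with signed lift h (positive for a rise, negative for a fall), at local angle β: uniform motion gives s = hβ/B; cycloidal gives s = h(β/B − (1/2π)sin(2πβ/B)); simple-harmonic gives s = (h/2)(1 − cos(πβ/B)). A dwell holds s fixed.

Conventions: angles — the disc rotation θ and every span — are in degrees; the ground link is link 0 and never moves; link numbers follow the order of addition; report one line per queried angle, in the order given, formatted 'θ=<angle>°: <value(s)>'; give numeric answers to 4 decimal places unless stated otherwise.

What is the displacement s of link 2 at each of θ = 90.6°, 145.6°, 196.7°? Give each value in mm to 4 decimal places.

seg 1 [0°–66.2°] dwell: s stays 0.0000
seg 2 [66.2°–98.1°] cycloidal, h=7: θ=90.6° here. β=24.4, B=31.9. 7·(0.7649 − sin(2π·0.7649)/(2π)) = 6.4634 → s = 6.4634
seg 2 [66.2°–98.1°] cycloidal, h=7: full span → s += 7 → s = 7.0000
seg 3 [98.1°–169.1°] simple-harmonic, h=28: θ=145.6° here. β=47.5, B=71. 28/2·(1 − cos(π·0.6690)) = 21.0892 → s = 28.0892
seg 3 [98.1°–169.1°] simple-harmonic, h=28: full span → s += 28 → s = 35.0000
seg 4 [169.1°–209°] simple-harmonic, h=6: θ=196.7° here. β=27.6, B=39.9. 6/2·(1 − cos(π·0.6917)) = 4.6997 → s = 39.6997

θ=90.6°: 6.4634
θ=145.6°: 28.0892
θ=196.7°: 39.6997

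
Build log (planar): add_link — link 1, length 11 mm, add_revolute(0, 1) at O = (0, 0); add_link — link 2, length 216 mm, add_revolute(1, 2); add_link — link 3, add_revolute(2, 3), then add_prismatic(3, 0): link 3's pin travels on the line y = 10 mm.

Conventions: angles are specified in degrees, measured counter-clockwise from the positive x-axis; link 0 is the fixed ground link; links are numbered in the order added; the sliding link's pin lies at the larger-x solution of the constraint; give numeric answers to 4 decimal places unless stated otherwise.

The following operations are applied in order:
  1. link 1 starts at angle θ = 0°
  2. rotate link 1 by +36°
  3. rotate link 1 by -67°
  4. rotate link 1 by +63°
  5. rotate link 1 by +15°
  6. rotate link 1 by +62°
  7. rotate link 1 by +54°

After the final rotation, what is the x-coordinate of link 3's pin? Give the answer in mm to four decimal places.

geometry: r = 11 mm, L = 216 mm, e = 10 mm; θ starts at 0°
rotate link 1 by +36°: θ ← 0° +36° = 36°
rotate link 1 by -67°: θ ← 36° -67° = -31°
rotate link 1 by +63°: θ ← -31° +63° = 32°
rotate link 1 by +15°: θ ← 32° +15° = 47°
rotate link 1 by +62°: θ ← 47° +62° = 109°
rotate link 1 by +54°: θ ← 109° +54° = 163°
crank pin P = (r cos θ, r sin θ) = (-10.519352, 3.216089)
h = r sin θ − e = 3.216089 − 10 = -6.783911
x = r cos θ + √(L² − h²) = -10.519352 + 215.893443 = 205.374090

205.3741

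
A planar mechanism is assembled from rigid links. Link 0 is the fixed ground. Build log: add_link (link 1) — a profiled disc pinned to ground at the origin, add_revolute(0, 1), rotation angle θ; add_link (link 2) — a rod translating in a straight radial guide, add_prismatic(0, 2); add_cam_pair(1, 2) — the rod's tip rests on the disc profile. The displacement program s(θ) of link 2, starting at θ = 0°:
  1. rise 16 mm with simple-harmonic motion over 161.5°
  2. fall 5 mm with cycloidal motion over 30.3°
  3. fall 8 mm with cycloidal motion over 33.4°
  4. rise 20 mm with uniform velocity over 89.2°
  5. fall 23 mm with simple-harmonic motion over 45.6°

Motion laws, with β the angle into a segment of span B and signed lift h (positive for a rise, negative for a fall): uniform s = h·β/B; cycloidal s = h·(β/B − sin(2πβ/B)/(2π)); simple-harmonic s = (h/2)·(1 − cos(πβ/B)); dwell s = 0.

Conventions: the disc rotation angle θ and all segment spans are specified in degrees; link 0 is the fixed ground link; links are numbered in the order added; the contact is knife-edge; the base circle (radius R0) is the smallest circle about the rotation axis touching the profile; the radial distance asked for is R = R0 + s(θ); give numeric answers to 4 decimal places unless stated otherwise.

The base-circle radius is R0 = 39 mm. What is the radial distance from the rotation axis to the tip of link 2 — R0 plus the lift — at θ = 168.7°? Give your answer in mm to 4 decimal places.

seg 1 [0°–161.5°] simple-harmonic, h=16: full span → s += 16 → s = 16.0000
seg 2 [161.5°–191.8°] cycloidal, h=-5: θ=168.7° here. β=7.2, B=30.3. -5·(0.2376 − sin(2π·0.2376)/(2π)) = -0.3947 → s = 15.6053
R = R0 + s = 39 + 15.6053 = 54.6053

54.6053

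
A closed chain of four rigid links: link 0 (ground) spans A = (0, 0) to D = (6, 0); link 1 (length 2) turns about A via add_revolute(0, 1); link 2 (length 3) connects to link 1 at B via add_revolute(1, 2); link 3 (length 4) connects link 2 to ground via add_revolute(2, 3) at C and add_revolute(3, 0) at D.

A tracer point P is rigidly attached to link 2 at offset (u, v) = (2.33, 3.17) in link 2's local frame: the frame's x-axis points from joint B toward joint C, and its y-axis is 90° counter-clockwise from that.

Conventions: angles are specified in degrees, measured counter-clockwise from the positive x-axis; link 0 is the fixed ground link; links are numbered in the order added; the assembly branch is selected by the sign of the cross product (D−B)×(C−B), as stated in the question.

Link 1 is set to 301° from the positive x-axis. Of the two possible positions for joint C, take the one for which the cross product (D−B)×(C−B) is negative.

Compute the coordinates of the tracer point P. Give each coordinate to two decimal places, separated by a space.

A=(0,0), D=(6.00,0)
B = A + 2.00·(cos301°, sin301°) = (1.0301, -1.7143)
|BD| = 5.2573
circle(B,3.00) ∩ circle(D,4.00): a=1.9629, h=2.2687
  candidates: C₊=(2.1459,1.0704) cross=11.927; C₋=(3.6255,-3.2190) cross=-11.927
  branch - wants cross < 0 → take C=(3.6255,-3.2190) (cross=-11.927)
ex = (C−B)/|BC| = (0.8651,-0.5015); ey = (0.5015,0.8651)
P = B + 2.33·ex + 3.17·ey = (4.6357,-0.1404)

4.64 -0.14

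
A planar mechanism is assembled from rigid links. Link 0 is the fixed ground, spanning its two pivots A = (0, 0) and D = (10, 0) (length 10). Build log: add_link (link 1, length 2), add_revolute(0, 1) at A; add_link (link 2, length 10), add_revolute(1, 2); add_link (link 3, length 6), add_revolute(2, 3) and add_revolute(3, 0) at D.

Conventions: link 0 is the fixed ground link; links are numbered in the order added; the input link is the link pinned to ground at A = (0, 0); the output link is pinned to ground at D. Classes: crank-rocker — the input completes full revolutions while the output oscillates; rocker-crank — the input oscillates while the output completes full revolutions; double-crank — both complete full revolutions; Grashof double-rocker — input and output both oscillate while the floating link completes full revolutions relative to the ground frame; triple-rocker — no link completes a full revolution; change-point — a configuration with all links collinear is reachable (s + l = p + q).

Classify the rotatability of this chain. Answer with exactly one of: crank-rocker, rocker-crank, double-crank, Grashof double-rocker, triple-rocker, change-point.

lengths: ground=10, input=2, coupler=10, output=6
sorted: s=2 (shortest), l=10 (longest), p+q=16
s + l = 12 vs p + q = 16
s + l < p + q (Grashof) with shortest = input link → crank-rocker

crank-rocker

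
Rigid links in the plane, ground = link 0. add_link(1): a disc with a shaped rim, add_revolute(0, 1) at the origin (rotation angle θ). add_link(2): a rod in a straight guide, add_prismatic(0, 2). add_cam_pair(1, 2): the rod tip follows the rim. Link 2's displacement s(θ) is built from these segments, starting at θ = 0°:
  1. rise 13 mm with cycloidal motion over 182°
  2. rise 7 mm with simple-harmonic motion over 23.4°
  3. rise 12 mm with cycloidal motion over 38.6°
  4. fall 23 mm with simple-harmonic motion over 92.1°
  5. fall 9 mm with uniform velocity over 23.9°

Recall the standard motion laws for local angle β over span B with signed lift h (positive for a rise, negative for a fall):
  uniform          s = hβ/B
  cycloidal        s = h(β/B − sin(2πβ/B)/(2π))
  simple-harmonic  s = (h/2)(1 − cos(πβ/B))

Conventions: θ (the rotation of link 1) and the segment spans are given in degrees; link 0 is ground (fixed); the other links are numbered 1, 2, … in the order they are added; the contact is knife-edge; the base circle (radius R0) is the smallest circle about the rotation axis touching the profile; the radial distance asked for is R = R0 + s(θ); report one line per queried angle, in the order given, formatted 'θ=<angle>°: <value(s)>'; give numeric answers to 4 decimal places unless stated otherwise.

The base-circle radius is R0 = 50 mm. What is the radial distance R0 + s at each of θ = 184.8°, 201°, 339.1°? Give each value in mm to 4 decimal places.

segment 1 (0° to 182°, cycloidal, h = 13) is passed completely: s = 0.0000 + (13) = 13.0000
θ = 184.8° falls in segment 2 (182° to 205.4°, simple-harmonic, h = 7): β = 184.8 − 182 = 2.8°, B = 23.4°; Δs = 7/2·(1 − cos(π·0.1197)) = 0.2444; s = 13.0000 + 0.2444 = 13.2444
θ = 201° falls in segment 2 (182° to 205.4°, simple-harmonic, h = 7): β = 201 − 182 = 19°, B = 23.4°; Δs = 7/2·(1 − cos(π·0.8120)) = 6.4069; s = 13.0000 + 6.4069 = 19.4069
segment 2 (182° to 205.4°, simple-harmonic, h = 7) is passed completely: s = 13.0000 + (7) = 20.0000
segment 3 (205.4° to 244°, cycloidal, h = 12) is passed completely: s = 20.0000 + (12) = 32.0000
segment 4 (244° to 336.1°, simple-harmonic, h = -23) is passed completely: s = 32.0000 + (-23) = 9.0000
θ = 339.1° falls in segment 5 (336.1° to 360°, uniform, h = -9): β = 339.1 − 336.1 = 3°, B = 23.9°; Δs = -9·3/23.9 = -1.1297; s = 9.0000 − 1.1297 = 7.8703
θ=184.8°: R = R0 + s = 50 + 13.2444 = 63.2444
θ=201°: R = R0 + s = 50 + 19.4069 = 69.4069
θ=339.1°: R = R0 + s = 50 + 7.8703 = 57.8703

θ=184.8°: 63.2444
θ=201°: 69.4069
θ=339.1°: 57.8703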